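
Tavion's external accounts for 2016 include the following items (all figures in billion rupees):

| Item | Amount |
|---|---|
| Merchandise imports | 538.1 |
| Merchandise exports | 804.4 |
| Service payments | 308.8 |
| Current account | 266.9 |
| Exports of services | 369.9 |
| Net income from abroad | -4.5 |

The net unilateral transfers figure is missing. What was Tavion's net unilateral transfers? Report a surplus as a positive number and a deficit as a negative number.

-56.0

Current account = goods balance + services balance + net primary income + net secondary income
Sum of the known components = 322.9
Net unilateral transfers = CA - (known components) = 266.9 - 322.9 = -56.0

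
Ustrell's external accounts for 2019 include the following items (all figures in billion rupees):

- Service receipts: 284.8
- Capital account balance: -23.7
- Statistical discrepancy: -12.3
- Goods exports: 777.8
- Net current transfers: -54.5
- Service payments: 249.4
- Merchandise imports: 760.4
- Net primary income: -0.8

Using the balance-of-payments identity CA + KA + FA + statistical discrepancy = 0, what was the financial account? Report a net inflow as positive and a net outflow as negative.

Goods balance = 777.8 - 760.4 = 17.4
Services balance = 284.8 - 249.4 = 35.4
Trade balance (goods + services) = 17.4 + 35.4 = 52.8
Net primary income = -0.8
Net secondary income = -54.5
Current account = 52.8 + (-0.8) + (-54.5) = -2.5
Financial account = -(-2.5 + (-23.7) + (-12.3)) = 38.5

38.5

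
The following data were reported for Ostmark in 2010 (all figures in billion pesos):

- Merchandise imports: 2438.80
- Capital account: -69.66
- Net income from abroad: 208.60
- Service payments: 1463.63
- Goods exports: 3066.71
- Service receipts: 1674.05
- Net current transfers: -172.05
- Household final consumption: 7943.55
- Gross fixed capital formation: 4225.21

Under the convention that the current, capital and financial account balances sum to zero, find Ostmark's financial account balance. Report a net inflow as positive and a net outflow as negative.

-805.22

Goods balance = 3066.71 - 2438.80 = 627.91
Services balance = 1674.05 - 1463.63 = 210.42
Trade balance (goods + services) = 627.91 + 210.42 = 838.33
Net primary income = 208.60
Net secondary income = -172.05
Current account = 838.33 + 208.60 + (-172.05) = 874.88
Financial account = -(874.88 + (-69.66)) = -805.22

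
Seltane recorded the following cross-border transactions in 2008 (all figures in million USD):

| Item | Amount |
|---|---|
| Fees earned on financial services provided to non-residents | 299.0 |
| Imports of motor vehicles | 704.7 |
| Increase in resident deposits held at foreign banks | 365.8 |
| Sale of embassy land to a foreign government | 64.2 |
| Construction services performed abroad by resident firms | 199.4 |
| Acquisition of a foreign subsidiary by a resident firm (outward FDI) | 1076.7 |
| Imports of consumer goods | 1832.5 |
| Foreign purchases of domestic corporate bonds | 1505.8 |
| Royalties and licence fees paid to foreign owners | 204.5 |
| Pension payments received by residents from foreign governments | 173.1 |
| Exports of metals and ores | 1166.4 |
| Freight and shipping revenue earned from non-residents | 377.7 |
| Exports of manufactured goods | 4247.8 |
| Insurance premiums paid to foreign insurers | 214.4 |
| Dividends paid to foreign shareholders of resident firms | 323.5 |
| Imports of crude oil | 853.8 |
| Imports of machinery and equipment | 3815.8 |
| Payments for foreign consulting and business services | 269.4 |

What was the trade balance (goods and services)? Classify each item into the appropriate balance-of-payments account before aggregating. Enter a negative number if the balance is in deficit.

-1604.8

Goods: -3815.8 + 4247.8 - 704.7 - 1832.5 + 1166.4 - 853.8 = -1792.6
Services: -204.5 + 199.4 - 269.4 + 377.7 + 299.0 - 214.4 = 187.8
Trade balance = -1792.6 + 187.8 = -1604.8
(Excluded from the trade balance — financial account: increase in resident deposits held at foreign banks 365.8, acquisition of a foreign subsidiary by a resident firm (outward FDI) 1076.7, foreign purchases of domestic corporate bonds 1505.8; capital account: sale of embassy land to a foreign government 64.2; secondary income: pension payments received by residents from foreign governments 173.1; primary income: dividends paid to foreign shareholders of resident firms 323.5.)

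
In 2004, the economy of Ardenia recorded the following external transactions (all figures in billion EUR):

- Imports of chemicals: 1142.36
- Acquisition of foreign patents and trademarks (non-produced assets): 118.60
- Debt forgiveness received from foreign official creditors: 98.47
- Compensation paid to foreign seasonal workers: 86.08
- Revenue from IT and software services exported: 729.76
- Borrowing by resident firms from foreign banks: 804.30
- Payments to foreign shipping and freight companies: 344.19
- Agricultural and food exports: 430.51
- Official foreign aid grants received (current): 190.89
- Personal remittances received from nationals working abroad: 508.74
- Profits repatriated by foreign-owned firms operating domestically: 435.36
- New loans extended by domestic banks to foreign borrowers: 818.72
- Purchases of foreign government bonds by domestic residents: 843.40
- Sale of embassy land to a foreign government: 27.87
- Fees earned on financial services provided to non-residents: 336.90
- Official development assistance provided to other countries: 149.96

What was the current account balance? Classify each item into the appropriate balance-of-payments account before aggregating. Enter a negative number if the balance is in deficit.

38.85

Goods: 430.51 - 1142.36 = -711.85
Services: 729.76 - 344.19 + 336.90 = 722.47
Primary income: -86.08 - 435.36 = -521.44
Secondary income: -149.96 + 508.74 + 190.89 = 549.67
Current account = (-711.85) + 722.47 + (-521.44) + 549.67 = 38.85
(Excluded from the current account — capital account: acquisition of foreign patents and trademarks (non-produced assets) 118.60, debt forgiveness received from foreign official creditors 98.47, sale of embassy land to a foreign government 27.87; financial account: borrowing by resident firms from foreign banks 804.30, new loans extended by domestic banks to foreign borrowers 818.72, purchases of foreign government bonds by domestic residents 843.40.)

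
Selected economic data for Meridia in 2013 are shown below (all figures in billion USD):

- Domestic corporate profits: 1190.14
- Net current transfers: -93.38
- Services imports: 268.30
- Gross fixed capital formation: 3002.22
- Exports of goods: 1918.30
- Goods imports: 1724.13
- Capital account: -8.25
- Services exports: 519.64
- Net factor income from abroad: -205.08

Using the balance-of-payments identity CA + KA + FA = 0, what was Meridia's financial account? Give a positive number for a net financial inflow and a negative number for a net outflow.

Goods balance = 1918.30 - 1724.13 = 194.17
Services balance = 519.64 - 268.30 = 251.34
Trade balance (goods + services) = 194.17 + 251.34 = 445.51
Net primary income = -205.08
Net secondary income = -93.38
Current account = 445.51 + (-205.08) + (-93.38) = 147.05
Financial account = -(147.05 + (-8.25)) = -138.80

-138.80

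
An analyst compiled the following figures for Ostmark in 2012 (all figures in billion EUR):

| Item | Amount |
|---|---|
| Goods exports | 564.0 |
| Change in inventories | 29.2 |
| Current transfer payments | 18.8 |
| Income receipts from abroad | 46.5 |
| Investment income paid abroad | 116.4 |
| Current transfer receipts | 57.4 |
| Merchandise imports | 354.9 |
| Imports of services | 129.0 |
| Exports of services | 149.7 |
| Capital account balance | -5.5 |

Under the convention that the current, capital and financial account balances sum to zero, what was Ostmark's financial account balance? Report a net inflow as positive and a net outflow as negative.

-193.0

Goods balance = 564.0 - 354.9 = 209.1
Services balance = 149.7 - 129.0 = 20.7
Trade balance (goods + services) = 209.1 + 20.7 = 229.8
Net primary income = 46.5 - 116.4 = -69.9
Net secondary income = 57.4 - 18.8 = 38.6
Current account = 229.8 + (-69.9) + 38.6 = 198.5
Financial account = -(198.5 + (-5.5)) = -193.0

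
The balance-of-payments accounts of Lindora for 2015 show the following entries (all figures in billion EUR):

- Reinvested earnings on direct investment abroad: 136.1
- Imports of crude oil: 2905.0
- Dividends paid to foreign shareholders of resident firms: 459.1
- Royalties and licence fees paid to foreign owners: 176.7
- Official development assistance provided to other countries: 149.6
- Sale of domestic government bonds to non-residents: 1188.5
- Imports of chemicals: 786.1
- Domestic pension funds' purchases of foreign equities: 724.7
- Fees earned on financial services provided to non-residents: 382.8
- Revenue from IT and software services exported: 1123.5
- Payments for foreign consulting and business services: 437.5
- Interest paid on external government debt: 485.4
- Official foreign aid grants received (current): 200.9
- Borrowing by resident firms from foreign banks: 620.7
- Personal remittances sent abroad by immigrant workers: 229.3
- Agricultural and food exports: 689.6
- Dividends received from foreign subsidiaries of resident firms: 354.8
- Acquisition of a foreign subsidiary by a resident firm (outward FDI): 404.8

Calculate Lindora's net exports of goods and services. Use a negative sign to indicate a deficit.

Goods: -786.1 + 689.6 - 2905.0 = -3001.5
Services: -437.5 + 1123.5 + 382.8 - 176.7 = 892.1
Trade balance = -3001.5 + 892.1 = -2109.4
(Excluded from the trade balance — primary income: reinvested earnings on direct investment abroad 136.1, dividends paid to foreign shareholders of resident firms 459.1, interest paid on external government debt 485.4, dividends received from foreign subsidiaries of resident firms 354.8; secondary income: official development assistance provided to other countries 149.6, official foreign aid grants received (current) 200.9, personal remittances sent abroad by immigrant workers 229.3; financial account: sale of domestic government bonds to non-residents 1188.5, domestic pension funds' purchases of foreign equities 724.7, borrowing by resident firms from foreign banks 620.7, acquisition of a foreign subsidiary by a resident firm (outward FDI) 404.8.)

-2109.4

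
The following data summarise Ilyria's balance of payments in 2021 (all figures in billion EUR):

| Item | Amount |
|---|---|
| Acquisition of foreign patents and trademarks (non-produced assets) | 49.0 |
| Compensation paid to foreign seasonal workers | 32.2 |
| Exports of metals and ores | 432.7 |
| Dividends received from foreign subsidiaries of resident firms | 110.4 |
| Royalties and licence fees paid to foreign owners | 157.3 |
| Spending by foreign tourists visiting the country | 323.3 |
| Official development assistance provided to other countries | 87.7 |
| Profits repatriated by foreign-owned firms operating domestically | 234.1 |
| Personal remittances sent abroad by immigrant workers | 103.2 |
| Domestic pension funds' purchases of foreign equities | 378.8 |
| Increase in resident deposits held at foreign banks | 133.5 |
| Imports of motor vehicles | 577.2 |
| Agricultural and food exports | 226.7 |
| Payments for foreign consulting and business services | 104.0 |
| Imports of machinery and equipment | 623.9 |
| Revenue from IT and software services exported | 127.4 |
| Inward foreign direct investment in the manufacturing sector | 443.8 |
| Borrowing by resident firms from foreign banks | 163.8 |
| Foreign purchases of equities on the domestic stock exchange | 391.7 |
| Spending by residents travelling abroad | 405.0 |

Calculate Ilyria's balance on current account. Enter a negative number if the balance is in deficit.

Goods: -623.9 + 432.7 + 226.7 - 577.2 = -541.7
Services: -104.0 - 157.3 - 405.0 + 127.4 + 323.3 = -215.6
Primary income: -234.1 + 110.4 - 32.2 = -155.9
Secondary income: -103.2 - 87.7 = -190.9
Current account = (-541.7) + (-215.6) + (-155.9) + (-190.9) = -1104.1
(Excluded from the current account — capital account: acquisition of foreign patents and trademarks (non-produced assets) 49.0; financial account: domestic pension funds' purchases of foreign equities 378.8, increase in resident deposits held at foreign banks 133.5, inward foreign direct investment in the manufacturing sector 443.8, borrowing by resident firms from foreign banks 163.8, foreign purchases of equities on the domestic stock exchange 391.7.)

-1104.1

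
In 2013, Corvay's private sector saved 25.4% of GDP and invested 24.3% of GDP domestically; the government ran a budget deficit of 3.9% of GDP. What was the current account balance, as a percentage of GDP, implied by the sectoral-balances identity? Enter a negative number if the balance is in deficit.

By the sectoral-balances identity, CA = (S_private - I) + (T - G).
Private balance = 25.4 - 24.3 = 1.1
Government balance (T - G) = -3.9
CA = 1.1 + (-3.9) = -2.8

-2.8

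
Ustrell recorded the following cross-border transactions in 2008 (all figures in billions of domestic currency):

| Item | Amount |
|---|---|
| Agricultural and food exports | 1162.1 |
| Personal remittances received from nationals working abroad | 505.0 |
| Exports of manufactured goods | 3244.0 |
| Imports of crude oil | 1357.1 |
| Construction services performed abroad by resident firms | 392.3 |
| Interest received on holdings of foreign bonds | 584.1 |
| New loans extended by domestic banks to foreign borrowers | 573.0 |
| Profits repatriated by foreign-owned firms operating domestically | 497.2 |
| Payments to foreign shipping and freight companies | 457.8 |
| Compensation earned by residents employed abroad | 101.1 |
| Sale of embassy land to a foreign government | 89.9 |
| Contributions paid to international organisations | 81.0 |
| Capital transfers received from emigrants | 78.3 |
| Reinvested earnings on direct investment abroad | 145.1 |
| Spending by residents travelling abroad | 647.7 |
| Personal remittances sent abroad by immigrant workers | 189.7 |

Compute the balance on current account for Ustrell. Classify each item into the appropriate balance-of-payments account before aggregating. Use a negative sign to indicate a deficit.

2903.2

Goods: -1357.1 + 3244.0 + 1162.1 = 3049.0
Services: -647.7 + 392.3 - 457.8 = -713.2
Primary income: -497.2 + 584.1 + 145.1 + 101.1 = 333.1
Secondary income: -81.0 + 505.0 - 189.7 = 234.3
Current account = 3049.0 + (-713.2) + 333.1 + 234.3 = 2903.2
(Excluded from the current account — financial account: new loans extended by domestic banks to foreign borrowers 573.0; capital account: sale of embassy land to a foreign government 89.9, capital transfers received from emigrants 78.3.)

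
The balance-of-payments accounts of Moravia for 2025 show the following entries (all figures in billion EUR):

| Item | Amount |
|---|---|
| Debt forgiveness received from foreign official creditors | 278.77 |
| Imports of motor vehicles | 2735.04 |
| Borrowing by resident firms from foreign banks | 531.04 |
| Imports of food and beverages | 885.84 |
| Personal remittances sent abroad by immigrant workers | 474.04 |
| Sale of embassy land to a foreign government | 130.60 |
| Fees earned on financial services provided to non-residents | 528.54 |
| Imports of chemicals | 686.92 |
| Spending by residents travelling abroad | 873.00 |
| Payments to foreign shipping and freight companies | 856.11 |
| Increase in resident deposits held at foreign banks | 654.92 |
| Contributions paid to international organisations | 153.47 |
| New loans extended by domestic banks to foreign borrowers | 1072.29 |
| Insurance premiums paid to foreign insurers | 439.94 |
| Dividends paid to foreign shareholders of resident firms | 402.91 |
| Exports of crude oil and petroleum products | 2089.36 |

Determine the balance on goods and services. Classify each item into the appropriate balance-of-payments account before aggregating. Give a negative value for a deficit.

-3858.95

Goods: -885.84 - 2735.04 + 2089.36 - 686.92 = -2218.44
Services: -856.11 + 528.54 - 439.94 - 873.00 = -1640.51
Trade balance = -2218.44 + (-1640.51) = -3858.95
(Excluded from the trade balance — capital account: debt forgiveness received from foreign official creditors 278.77, sale of embassy land to a foreign government 130.60; financial account: borrowing by resident firms from foreign banks 531.04, increase in resident deposits held at foreign banks 654.92, new loans extended by domestic banks to foreign borrowers 1072.29; secondary income: personal remittances sent abroad by immigrant workers 474.04, contributions paid to international organisations 153.47; primary income: dividends paid to foreign shareholders of resident firms 402.91.)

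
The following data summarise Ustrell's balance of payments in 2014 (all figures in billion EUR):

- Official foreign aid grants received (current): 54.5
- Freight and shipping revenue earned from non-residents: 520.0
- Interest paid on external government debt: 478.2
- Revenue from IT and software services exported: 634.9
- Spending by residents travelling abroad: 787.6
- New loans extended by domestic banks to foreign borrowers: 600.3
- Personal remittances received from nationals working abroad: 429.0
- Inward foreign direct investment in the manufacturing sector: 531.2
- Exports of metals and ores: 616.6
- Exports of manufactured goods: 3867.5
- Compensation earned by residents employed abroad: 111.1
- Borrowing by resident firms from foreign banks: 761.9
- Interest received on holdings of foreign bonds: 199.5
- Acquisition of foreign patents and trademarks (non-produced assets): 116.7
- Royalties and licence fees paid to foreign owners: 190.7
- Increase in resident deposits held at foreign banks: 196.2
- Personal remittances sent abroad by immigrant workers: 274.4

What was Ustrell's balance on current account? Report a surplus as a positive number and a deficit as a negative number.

Goods: 616.6 + 3867.5 = 4484.1
Services: -190.7 + 634.9 + 520.0 - 787.6 = 176.6
Primary income: -478.2 + 111.1 + 199.5 = -167.6
Secondary income: -274.4 + 429.0 + 54.5 = 209.1
Current account = 4484.1 + 176.6 + (-167.6) + 209.1 = 4702.2
(Excluded from the current account — financial account: new loans extended by domestic banks to foreign borrowers 600.3, inward foreign direct investment in the manufacturing sector 531.2, borrowing by resident firms from foreign banks 761.9, increase in resident deposits held at foreign banks 196.2; capital account: acquisition of foreign patents and trademarks (non-produced assets) 116.7.)

4702.2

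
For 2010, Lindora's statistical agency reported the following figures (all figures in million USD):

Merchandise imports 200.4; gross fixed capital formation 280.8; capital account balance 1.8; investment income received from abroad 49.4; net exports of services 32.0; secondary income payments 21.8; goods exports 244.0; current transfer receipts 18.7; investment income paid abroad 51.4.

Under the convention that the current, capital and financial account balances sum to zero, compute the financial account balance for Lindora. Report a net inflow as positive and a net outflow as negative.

Goods balance = 244.0 - 200.4 = 43.6
Services balance = 32.0
Trade balance (goods + services) = 43.6 + 32.0 = 75.6
Net primary income = 49.4 - 51.4 = -2.0
Net secondary income = 18.7 - 21.8 = -3.1
Current account = 75.6 + (-2.0) + (-3.1) = 70.5
Financial account = -(70.5 + 1.8) = -72.3

-72.3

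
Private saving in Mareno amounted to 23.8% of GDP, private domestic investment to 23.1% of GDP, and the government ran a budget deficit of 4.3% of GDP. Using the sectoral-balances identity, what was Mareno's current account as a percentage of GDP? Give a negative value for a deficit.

-3.6

By the sectoral-balances identity, CA = (S_private - I) + (T - G).
Private balance = 23.8 - 23.1 = 0.7
Government balance (T - G) = -4.3
CA = 0.7 + (-4.3) = -3.6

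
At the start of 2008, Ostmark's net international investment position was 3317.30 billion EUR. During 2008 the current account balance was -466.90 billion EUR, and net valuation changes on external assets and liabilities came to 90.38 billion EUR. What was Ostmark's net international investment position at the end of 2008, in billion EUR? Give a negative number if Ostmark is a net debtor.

Change in NIIP = current account + net valuation change = -466.90 + 90.38 = -376.52
End-of-year NIIP = 3317.30 + (-376.52) = 2940.78

2940.78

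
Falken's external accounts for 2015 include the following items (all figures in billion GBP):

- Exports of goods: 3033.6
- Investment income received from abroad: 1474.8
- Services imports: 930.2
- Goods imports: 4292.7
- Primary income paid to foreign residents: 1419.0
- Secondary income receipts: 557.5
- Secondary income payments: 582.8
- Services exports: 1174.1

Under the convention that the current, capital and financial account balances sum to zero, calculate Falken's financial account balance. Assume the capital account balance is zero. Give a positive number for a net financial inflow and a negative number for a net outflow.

984.7

Goods balance = 3033.6 - 4292.7 = -1259.1
Services balance = 1174.1 - 930.2 = 243.9
Trade balance (goods + services) = -1259.1 + 243.9 = -1015.2
Net primary income = 1474.8 - 1419.0 = 55.8
Net secondary income = 557.5 - 582.8 = -25.3
Current account = -1015.2 + 55.8 + (-25.3) = -984.7
Financial account = -(-984.7) = 984.7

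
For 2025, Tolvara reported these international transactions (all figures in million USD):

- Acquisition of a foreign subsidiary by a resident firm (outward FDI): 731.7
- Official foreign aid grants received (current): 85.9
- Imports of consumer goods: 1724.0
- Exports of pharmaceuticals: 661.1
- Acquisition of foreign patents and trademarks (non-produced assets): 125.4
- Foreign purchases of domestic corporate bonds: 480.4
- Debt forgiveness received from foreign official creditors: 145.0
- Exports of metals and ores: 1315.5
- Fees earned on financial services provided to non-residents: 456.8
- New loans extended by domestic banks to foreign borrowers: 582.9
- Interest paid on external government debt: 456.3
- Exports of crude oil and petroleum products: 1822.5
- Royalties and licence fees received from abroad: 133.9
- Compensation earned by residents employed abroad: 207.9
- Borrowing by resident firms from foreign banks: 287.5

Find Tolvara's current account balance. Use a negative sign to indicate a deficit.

2503.3

Goods: 661.1 + 1822.5 - 1724.0 + 1315.5 = 2075.1
Services: 456.8 + 133.9 = 590.7
Primary income: -456.3 + 207.9 = -248.4
Secondary income: 85.9
Current account = 2075.1 + 590.7 + (-248.4) + 85.9 = 2503.3
(Excluded from the current account — financial account: acquisition of a foreign subsidiary by a resident firm (outward FDI) 731.7, foreign purchases of domestic corporate bonds 480.4, new loans extended by domestic banks to foreign borrowers 582.9, borrowing by resident firms from foreign banks 287.5; capital account: acquisition of foreign patents and trademarks (non-produced assets) 125.4, debt forgiveness received from foreign official creditors 145.0.)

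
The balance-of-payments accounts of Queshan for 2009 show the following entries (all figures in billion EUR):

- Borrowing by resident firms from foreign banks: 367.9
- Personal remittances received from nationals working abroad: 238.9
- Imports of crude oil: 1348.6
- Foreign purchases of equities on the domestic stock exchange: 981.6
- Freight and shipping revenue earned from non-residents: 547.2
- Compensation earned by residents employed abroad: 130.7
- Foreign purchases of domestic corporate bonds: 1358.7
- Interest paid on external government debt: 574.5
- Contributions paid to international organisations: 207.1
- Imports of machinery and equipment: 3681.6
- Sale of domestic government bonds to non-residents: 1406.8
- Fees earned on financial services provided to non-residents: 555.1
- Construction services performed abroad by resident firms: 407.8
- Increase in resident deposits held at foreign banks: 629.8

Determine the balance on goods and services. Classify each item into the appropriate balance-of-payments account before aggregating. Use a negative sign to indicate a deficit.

Goods: -3681.6 - 1348.6 = -5030.2
Services: 407.8 + 555.1 + 547.2 = 1510.1
Trade balance = -5030.2 + 1510.1 = -3520.1
(Excluded from the trade balance — financial account: borrowing by resident firms from foreign banks 367.9, foreign purchases of equities on the domestic stock exchange 981.6, foreign purchases of domestic corporate bonds 1358.7, sale of domestic government bonds to non-residents 1406.8, increase in resident deposits held at foreign banks 629.8; secondary income: personal remittances received from nationals working abroad 238.9, contributions paid to international organisations 207.1; primary income: compensation earned by residents employed abroad 130.7, interest paid on external government debt 574.5.)

-3520.1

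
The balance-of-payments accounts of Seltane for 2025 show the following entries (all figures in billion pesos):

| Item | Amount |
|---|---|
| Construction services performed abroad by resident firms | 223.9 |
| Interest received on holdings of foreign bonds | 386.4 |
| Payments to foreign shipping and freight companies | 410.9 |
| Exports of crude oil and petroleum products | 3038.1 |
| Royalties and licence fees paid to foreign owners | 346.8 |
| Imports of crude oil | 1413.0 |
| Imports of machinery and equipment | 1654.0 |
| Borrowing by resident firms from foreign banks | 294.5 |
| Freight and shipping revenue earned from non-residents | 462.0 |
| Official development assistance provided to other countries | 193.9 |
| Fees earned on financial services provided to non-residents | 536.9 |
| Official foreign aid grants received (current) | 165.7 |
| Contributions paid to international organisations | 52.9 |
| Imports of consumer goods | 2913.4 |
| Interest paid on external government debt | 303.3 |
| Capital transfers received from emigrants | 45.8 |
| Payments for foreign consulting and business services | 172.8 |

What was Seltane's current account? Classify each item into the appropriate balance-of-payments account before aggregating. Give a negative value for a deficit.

-2648.0

Goods: -2913.4 + 3038.1 - 1413.0 - 1654.0 = -2942.3
Services: 223.9 + 536.9 + 462.0 - 346.8 - 172.8 - 410.9 = 292.3
Primary income: 386.4 - 303.3 = 83.1
Secondary income: 165.7 - 193.9 - 52.9 = -81.1
Current account = (-2942.3) + 292.3 + 83.1 + (-81.1) = -2648.0
(Excluded from the current account — financial account: borrowing by resident firms from foreign banks 294.5; capital account: capital transfers received from emigrants 45.8.)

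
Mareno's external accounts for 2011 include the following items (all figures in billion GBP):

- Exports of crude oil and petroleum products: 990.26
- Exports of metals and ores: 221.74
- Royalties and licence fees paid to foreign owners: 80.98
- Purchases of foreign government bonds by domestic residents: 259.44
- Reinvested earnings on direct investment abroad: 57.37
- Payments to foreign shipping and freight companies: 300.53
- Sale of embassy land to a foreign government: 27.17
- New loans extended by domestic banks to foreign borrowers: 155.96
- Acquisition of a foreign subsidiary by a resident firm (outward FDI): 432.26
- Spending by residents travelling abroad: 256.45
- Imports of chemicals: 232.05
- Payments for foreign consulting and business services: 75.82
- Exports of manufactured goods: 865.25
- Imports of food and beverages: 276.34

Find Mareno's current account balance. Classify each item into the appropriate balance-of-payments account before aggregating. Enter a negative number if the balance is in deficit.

Goods: 221.74 + 865.25 - 276.34 - 232.05 + 990.26 = 1568.86
Services: -300.53 - 80.98 - 75.82 - 256.45 = -713.78
Primary income: 57.37
Current account = 1568.86 + (-713.78) + 57.37 = 912.45
(Excluded from the current account — financial account: purchases of foreign government bonds by domestic residents 259.44, new loans extended by domestic banks to foreign borrowers 155.96, acquisition of a foreign subsidiary by a resident firm (outward FDI) 432.26; capital account: sale of embassy land to a foreign government 27.17.)

912.45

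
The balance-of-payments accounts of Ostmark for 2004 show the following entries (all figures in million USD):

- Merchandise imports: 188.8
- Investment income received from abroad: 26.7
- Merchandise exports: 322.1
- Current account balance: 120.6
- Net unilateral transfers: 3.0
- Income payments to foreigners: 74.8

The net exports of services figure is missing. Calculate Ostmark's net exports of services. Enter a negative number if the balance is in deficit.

Current account = goods balance + services balance + net primary income + net secondary income
Sum of the known components = 88.2
Net exports of services = CA - (known components) = 120.6 - 88.2 = 32.4

32.4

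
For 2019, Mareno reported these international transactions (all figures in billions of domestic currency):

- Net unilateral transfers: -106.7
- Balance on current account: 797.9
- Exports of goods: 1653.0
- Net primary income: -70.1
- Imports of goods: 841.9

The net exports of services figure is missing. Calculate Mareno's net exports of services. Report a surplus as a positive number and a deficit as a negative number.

163.6

Current account = goods balance + services balance + net primary income + net secondary income
Sum of the known components = 634.3
Net exports of services = CA - (known components) = 797.9 - 634.3 = 163.6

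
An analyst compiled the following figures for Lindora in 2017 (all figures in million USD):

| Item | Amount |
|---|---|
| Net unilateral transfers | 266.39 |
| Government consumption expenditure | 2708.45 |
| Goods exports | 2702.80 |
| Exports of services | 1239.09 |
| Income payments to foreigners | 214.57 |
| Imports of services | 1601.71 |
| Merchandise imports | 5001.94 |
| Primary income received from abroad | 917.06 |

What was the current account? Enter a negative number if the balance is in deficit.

-1692.88

Goods balance = 2702.80 - 5001.94 = -2299.14
Services balance = 1239.09 - 1601.71 = -362.62
Trade balance (goods + services) = -2299.14 + (-362.62) = -2661.76
Net primary income = 917.06 - 214.57 = 702.49
Net secondary income = 266.39
Current account = -2661.76 + 702.49 + 266.39 = -1692.88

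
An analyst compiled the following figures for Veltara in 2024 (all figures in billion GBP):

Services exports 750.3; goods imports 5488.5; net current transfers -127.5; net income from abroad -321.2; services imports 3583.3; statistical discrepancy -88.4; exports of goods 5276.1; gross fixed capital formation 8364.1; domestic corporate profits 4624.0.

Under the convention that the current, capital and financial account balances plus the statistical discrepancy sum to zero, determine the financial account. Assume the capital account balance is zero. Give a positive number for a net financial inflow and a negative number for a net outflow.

Goods balance = 5276.1 - 5488.5 = -212.4
Services balance = 750.3 - 3583.3 = -2833.0
Trade balance (goods + services) = -212.4 + (-2833.0) = -3045.4
Net primary income = -321.2
Net secondary income = -127.5
Current account = -3045.4 + (-321.2) + (-127.5) = -3494.1
Financial account = -(-3494.1 + (-88.4)) = 3582.5

3582.5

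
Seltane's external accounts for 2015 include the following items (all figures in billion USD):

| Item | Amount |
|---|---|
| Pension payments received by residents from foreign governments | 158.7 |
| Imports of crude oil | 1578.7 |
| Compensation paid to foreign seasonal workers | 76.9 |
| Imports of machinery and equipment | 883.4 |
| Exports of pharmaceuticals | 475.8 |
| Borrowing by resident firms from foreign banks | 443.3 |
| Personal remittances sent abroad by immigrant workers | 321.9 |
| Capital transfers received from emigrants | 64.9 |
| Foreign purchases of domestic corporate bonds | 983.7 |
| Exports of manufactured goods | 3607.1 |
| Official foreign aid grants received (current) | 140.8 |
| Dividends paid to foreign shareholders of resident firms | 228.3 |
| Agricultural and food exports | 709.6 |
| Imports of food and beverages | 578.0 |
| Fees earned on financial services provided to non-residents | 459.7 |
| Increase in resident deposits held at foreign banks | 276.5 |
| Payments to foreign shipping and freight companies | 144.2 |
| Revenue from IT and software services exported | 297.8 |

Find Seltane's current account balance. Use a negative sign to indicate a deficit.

2038.1

Goods: -883.4 + 3607.1 + 709.6 + 475.8 - 1578.7 - 578.0 = 1752.4
Services: 459.7 + 297.8 - 144.2 = 613.3
Primary income: -228.3 - 76.9 = -305.2
Secondary income: 140.8 + 158.7 - 321.9 = -22.4
Current account = 1752.4 + 613.3 + (-305.2) + (-22.4) = 2038.1
(Excluded from the current account — financial account: borrowing by resident firms from foreign banks 443.3, foreign purchases of domestic corporate bonds 983.7, increase in resident deposits held at foreign banks 276.5; capital account: capital transfers received from emigrants 64.9.)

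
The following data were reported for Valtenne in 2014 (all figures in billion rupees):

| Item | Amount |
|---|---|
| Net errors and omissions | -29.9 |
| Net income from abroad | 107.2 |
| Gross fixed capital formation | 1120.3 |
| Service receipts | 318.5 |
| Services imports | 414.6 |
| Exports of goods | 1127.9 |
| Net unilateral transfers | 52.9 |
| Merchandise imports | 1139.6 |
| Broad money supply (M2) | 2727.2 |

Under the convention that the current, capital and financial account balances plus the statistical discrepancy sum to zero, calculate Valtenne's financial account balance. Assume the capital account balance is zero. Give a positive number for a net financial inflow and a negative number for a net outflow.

Goods balance = 1127.9 - 1139.6 = -11.7
Services balance = 318.5 - 414.6 = -96.1
Trade balance (goods + services) = -11.7 + (-96.1) = -107.8
Net primary income = 107.2
Net secondary income = 52.9
Current account = -107.8 + 107.2 + 52.9 = 52.3
Financial account = -(52.3 + (-29.9)) = -22.4

-22.4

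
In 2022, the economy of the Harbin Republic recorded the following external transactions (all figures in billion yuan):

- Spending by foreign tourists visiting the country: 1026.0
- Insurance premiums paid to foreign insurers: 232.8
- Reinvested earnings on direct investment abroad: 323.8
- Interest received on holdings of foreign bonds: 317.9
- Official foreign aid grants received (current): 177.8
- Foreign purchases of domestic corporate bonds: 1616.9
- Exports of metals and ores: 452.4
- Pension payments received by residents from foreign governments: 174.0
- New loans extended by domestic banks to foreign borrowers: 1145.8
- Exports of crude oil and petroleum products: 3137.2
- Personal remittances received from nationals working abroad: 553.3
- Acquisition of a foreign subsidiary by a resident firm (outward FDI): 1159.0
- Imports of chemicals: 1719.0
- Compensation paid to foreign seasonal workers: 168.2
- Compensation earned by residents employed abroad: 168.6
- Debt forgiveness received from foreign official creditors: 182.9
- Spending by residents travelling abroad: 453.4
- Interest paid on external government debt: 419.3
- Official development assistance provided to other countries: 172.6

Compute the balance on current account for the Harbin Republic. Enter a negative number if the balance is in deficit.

Goods: 3137.2 - 1719.0 + 452.4 = 1870.6
Services: 1026.0 - 232.8 - 453.4 = 339.8
Primary income: -168.2 + 323.8 + 317.9 + 168.6 - 419.3 = 222.8
Secondary income: 174.0 + 177.8 - 172.6 + 553.3 = 732.5
Current account = 1870.6 + 339.8 + 222.8 + 732.5 = 3165.7
(Excluded from the current account — financial account: foreign purchases of domestic corporate bonds 1616.9, new loans extended by domestic banks to foreign borrowers 1145.8, acquisition of a foreign subsidiary by a resident firm (outward FDI) 1159.0; capital account: debt forgiveness received from foreign official creditors 182.9.)

3165.7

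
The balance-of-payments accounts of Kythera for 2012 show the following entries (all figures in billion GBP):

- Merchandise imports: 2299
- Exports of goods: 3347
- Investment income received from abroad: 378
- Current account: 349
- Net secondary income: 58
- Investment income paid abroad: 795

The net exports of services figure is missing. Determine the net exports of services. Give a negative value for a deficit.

-340

Current account = goods balance + services balance + net primary income + net secondary income
Sum of the known components = 689
Net exports of services = CA - (known components) = 349 - 689 = -340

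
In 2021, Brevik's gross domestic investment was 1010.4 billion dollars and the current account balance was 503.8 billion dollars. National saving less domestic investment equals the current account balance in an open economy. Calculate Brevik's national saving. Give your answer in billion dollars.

1514.2

S = I + CA = 1010.4 + 503.8 = 1514.2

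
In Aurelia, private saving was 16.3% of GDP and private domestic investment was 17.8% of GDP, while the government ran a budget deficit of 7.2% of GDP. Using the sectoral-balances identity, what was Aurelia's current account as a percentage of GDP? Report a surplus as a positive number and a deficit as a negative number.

-8.7

By the sectoral-balances identity, CA = (S_private - I) + (T - G).
Private balance = 16.3 - 17.8 = -1.5
Government balance (T - G) = -7.2
CA = -1.5 + (-7.2) = -8.7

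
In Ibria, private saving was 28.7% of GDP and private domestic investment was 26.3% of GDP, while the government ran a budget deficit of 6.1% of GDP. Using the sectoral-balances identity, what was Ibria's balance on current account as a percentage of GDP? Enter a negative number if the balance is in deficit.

By the sectoral-balances identity, CA = (S_private - I) + (T - G).
Private balance = 28.7 - 26.3 = 2.4
Government balance (T - G) = -6.1
CA = 2.4 + (-6.1) = -3.7

-3.7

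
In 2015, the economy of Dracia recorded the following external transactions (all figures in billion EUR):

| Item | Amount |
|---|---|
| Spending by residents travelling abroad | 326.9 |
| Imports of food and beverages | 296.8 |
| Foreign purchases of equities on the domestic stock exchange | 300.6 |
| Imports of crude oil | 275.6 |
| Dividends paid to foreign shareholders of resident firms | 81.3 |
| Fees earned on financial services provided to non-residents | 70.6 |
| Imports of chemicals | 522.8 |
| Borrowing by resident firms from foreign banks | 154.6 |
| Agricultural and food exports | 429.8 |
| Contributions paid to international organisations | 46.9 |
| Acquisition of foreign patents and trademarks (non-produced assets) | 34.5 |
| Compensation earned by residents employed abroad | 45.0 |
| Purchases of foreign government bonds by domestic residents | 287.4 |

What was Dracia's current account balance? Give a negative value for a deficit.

Goods: -522.8 + 429.8 - 275.6 - 296.8 = -665.4
Services: 70.6 - 326.9 = -256.3
Primary income: -81.3 + 45.0 = -36.3
Secondary income: -46.9
Current account = (-665.4) + (-256.3) + (-36.3) + (-46.9) = -1004.9
(Excluded from the current account — financial account: foreign purchases of equities on the domestic stock exchange 300.6, borrowing by resident firms from foreign banks 154.6, purchases of foreign government bonds by domestic residents 287.4; capital account: acquisition of foreign patents and trademarks (non-produced assets) 34.5.)

-1004.9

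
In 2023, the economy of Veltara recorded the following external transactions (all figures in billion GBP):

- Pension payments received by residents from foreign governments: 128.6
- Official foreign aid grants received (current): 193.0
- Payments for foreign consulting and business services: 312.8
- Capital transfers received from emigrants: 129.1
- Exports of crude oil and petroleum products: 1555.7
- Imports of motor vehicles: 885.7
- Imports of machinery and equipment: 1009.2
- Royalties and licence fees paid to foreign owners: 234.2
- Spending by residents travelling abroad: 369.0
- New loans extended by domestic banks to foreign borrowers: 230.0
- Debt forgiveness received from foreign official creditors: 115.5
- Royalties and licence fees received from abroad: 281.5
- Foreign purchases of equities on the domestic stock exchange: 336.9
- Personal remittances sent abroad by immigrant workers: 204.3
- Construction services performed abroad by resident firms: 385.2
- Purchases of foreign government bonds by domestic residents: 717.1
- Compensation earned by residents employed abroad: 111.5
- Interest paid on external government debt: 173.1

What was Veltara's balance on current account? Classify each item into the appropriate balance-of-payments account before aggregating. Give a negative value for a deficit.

-532.8

Goods: 1555.7 - 885.7 - 1009.2 = -339.2
Services: 385.2 - 312.8 - 369.0 + 281.5 - 234.2 = -249.3
Primary income: 111.5 - 173.1 = -61.6
Secondary income: 128.6 - 204.3 + 193.0 = 117.3
Current account = (-339.2) + (-249.3) + (-61.6) + 117.3 = -532.8
(Excluded from the current account — capital account: capital transfers received from emigrants 129.1, debt forgiveness received from foreign official creditors 115.5; financial account: new loans extended by domestic banks to foreign borrowers 230.0, foreign purchases of equities on the domestic stock exchange 336.9, purchases of foreign government bonds by domestic residents 717.1.)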